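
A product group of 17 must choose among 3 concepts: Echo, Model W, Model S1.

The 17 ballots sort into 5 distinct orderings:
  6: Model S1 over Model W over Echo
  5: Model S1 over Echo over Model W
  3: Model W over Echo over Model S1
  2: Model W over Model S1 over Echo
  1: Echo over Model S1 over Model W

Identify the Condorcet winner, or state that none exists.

Model S1

Head-to-head results (17 engineers):
Echo vs Model W: Echo preferred on 5+1 = 6 ballots; Model W wins 11–6.
Echo vs Model S1: 3+1 = 4 for Echo, 13 for Model S1 — Model S1 by 13–4.
Model W vs Model S1: 3+2 = 5 for Model W, 12 for Model S1 — Model S1 by 12–5.
Model S1 wins every pairwise contest, so Model S1 is the Condorcet winner.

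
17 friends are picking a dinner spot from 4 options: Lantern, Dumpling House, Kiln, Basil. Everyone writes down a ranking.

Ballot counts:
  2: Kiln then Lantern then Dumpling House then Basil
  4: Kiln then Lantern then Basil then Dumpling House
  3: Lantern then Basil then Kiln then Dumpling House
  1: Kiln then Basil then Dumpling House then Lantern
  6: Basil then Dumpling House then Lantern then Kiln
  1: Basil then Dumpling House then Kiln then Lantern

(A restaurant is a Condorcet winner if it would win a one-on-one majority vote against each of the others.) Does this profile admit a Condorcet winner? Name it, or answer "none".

Check each pair by majority over 17 ballots:
Lantern vs Dumpling House: 2+4+3 = 9 for Lantern, 8 for Dumpling House — Lantern by 9–8.
Lantern vs Kiln: Lantern, 9–8.
Lantern vs Basil: Lantern is ranked higher on 2+4+3 = 9 ballots, Basil on 8. Lantern wins 9–8.
Dumpling House vs Kiln: Kiln wins 10–7.
Dumpling House vs Basil: Basil wins 15–2.
Kiln vs Basil: Basil wins 10–7.
Lantern defeats every rival head-to-head and is the Condorcet winner.

Lantern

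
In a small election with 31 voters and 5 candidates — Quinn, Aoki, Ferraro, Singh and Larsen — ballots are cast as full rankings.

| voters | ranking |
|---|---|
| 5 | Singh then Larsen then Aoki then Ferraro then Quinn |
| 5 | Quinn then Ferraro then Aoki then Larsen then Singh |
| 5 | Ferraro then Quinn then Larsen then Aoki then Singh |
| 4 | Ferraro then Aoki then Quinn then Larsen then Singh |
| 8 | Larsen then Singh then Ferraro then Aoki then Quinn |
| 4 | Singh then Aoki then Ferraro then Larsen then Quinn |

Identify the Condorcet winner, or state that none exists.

Head-to-head results (31 voters):
Quinn vs Aoki: Quinn preferred on 5+5 = 10 ballots; Aoki wins 21–10.
Quinn–Ferraro: Ferraro 26–5.
Quinn vs Singh: Quinn is ranked higher on 5+5+4 = 14 ballots, Singh on 17. Singh wins 17–14.
Quinn vs Larsen: Larsen, 17–14.
Aoki vs Ferraro: Aoki preferred on 5+4 = 9 ballots; Ferraro wins 22–9.
Aoki vs Singh: 14 to 17, Singh.
Aoki–Larsen: Larsen 18–13.
Ferraro vs Singh: Ferraro is ranked higher on 5+5+4 = 14 ballots, Singh on 17. Singh wins 17–14.
Ferraro vs Larsen: Ferraro wins 18–13.
Singh vs Larsen: 9 to 22, Larsen.
Each candidate drops at least one matchup (Quinn loses to Aoki; Aoki loses to Ferraro; Ferraro loses to Singh; Singh loses to Larsen; Larsen loses to Ferraro); the cycle Ferraro > Larsen > Singh > Ferraro rules out a Condorcet winner.

none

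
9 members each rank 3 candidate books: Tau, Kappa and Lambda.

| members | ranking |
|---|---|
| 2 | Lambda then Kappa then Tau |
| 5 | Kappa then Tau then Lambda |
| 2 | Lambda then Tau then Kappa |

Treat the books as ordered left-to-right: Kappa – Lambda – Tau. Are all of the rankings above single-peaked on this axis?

no

Axis positions: Kappa=1, Lambda=2, Tau=3.
Group 1 (peak Lambda at position 2): ranking walks positions 2-1-3, expanding outward from the peak — single-peaked.
Group 2: ranking walks positions 1-3-2; Tau is ranked above Lambda even though Lambda lies between Tau and the peak Kappa on the axis — preferences dip and rise again. Not single-peaked.
Group 3 (peak Lambda at position 2): ranking walks positions 2-3-1, expanding outward from the peak — single-peaked.
Group 2 violates single-peakedness, so the profile is not single-peaked on this axis.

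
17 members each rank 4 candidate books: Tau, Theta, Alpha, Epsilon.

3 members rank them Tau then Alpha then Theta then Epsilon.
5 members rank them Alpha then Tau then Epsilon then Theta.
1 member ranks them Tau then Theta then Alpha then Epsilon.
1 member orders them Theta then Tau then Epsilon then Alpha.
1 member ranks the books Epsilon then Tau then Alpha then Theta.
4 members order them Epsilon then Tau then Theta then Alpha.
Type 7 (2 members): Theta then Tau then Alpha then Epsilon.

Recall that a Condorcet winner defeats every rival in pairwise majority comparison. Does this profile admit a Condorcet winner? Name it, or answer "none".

Check each pair by majority over 17 ballots:
Tau vs Theta: 14 to 3, Tau.
Tau vs Alpha: Tau, 12–5.
Tau vs Epsilon: Tau, 12–5.
Theta vs Alpha: Theta preferred on 1+1+4+2 = 8 ballots; Alpha wins 9–8.
Theta vs Epsilon: Theta is ranked higher on 3+1+1+2 = 7 ballots, Epsilon on 10. Epsilon wins 10–7.
Alpha vs Epsilon: Alpha wins 11–6.
Tau beats each of Theta, Alpha, Epsilon — Tau is the Condorcet winner.

Tau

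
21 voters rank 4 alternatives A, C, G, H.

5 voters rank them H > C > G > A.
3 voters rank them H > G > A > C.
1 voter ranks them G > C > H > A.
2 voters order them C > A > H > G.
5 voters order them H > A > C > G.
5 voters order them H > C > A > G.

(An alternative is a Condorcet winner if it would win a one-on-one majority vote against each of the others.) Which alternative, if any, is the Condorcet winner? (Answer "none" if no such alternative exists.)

Head-to-head results (21 voters):
A vs C: C wins 13–8.
A–G: A 12–9.
A–H: H 19–2.
C vs G: C wins 17–4.
C vs H: H, 18–3.
G vs H: H, 20–1.
H beats each of A, C, G — H is the Condorcet winner.

H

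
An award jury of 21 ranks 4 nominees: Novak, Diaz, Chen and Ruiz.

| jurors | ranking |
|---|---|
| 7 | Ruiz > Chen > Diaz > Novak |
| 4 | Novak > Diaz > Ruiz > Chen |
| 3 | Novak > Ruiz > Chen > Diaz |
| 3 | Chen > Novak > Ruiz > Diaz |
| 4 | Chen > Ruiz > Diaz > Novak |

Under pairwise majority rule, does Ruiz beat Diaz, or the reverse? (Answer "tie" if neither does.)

Ballots ranking Ruiz above Diaz: 7 + 3 + 3 + 4 = 17.
Ballots ranking Diaz above Ruiz: 21 − 17 = 4.
Ruiz wins the head-to-head 17–4.

Ruiz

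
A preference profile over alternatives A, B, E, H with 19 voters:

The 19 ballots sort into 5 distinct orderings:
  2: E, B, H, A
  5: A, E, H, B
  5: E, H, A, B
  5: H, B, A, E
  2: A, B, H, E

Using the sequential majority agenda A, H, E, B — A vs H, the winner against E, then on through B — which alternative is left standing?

E

Round 1: A vs H — 7–12, H advances.
Round 2: H vs E — 7–12, E advances.
Round 3: E vs B — 12–7, E advances.
The agenda winner is E.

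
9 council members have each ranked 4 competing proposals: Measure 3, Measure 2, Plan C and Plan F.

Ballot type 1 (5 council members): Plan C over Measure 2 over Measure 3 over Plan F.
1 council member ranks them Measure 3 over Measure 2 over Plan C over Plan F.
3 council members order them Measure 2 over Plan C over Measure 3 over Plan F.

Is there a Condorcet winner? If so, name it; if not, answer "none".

Plan C

Head-to-head results (9 council members):
Measure 3–Measure 2: Measure 2 8–1.
Measure 3 vs Plan C: Plan C, 8–1.
Measure 3 vs Plan F: Measure 3 wins 9–0.
Measure 2 vs Plan C: Plan C wins 5–4.
Measure 2 vs Plan F: Measure 2, 9–0.
Plan C–Plan F: Plan C 9–0.
Plan C wins every pairwise contest, so Plan C is the Condorcet winner.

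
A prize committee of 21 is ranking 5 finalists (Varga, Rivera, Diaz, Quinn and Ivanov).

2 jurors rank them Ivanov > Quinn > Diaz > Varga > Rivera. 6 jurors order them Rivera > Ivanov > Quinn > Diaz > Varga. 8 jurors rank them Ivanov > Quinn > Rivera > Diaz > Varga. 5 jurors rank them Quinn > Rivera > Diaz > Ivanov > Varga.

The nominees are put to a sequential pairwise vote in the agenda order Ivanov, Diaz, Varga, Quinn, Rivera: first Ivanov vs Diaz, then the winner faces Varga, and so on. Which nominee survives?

Round 1: Ivanov vs Diaz — 16–5, Ivanov advances.
Round 2: Ivanov vs Varga — 21–0, Ivanov advances.
Round 3: Ivanov vs Quinn — 16–5, Ivanov advances.
Round 4: Ivanov vs Rivera — 10–11, Rivera advances.
Rivera survives the agenda.

Rivera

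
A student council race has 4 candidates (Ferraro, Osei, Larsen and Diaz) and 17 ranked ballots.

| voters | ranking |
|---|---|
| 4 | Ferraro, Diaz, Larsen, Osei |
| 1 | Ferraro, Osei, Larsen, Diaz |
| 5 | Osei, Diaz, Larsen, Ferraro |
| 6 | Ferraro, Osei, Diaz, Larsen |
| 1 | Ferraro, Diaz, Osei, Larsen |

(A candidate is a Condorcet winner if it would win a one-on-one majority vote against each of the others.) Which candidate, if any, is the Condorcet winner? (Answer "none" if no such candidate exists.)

Ferraro

Check each pair by majority over 17 ballots:
Ferraro–Osei: Ferraro 12–5.
Ferraro vs Larsen: Ferraro is ranked higher on 4+1+6+1 = 12 ballots, Larsen on 5. Ferraro wins 12–5.
Ferraro–Diaz: Ferraro 12–5.
Osei vs Larsen: Osei wins 13–4.
Osei vs Diaz: Osei wins 12–5.
Larsen vs Diaz: Larsen preferred on 1 ballot; Diaz wins 16–1.
Ferraro wins every pairwise contest, so Ferraro is the Condorcet winner.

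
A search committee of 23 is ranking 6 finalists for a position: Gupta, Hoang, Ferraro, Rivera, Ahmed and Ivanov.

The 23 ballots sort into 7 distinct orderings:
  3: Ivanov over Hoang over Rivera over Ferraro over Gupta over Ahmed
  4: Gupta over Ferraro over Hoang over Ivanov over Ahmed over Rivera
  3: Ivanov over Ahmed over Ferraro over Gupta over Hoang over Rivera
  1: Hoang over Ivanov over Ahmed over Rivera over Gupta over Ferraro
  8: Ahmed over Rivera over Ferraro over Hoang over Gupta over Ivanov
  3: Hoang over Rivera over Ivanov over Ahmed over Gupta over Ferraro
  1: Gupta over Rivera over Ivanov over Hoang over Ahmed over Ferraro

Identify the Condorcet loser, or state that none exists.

Pairwise majorities:
Gupta vs Hoang: 4+3+1 = 8 for Gupta, 15 for Hoang — Hoang by 15–8.
Gupta vs Ferraro: Gupta is ranked higher on 4+1+3+1 = 9 ballots, Ferraro on 14. Ferraro wins 14–9.
Gupta–Rivera: Rivera 15–8.
Gupta–Ahmed: Ahmed 15–8.
Gupta–Ivanov: Gupta 13–10.
Hoang vs Ferraro: Hoang preferred on 3+1+3+1 = 8 ballots; Ferraro wins 15–8.
Hoang vs Rivera: Hoang, 14–9.
Hoang vs Ahmed: Hoang wins 12–11.
Hoang vs Ivanov: 16 to 7, Hoang.
Ferraro vs Rivera: Ferraro is ranked higher on 4+3 = 7 ballots, Rivera on 16. Rivera wins 16–7.
Ferraro vs Ahmed: Ahmed wins 16–7.
Ferraro vs Ivanov: Ferraro wins 12–11.
Rivera vs Ahmed: Ahmed, 16–7.
Rivera vs Ivanov: 12 to 11, Rivera.
Ahmed vs Ivanov: 8 for Ahmed, 15 for Ivanov — Ivanov by 15–8.
Each candidate has at least one pairwise win (Gupta beats Ivanov; Hoang beats Gupta; Ferraro beats Gupta; Rivera beats Gupta; Ahmed beats Gupta; Ivanov beats Ahmed) — no Condorcet loser.

none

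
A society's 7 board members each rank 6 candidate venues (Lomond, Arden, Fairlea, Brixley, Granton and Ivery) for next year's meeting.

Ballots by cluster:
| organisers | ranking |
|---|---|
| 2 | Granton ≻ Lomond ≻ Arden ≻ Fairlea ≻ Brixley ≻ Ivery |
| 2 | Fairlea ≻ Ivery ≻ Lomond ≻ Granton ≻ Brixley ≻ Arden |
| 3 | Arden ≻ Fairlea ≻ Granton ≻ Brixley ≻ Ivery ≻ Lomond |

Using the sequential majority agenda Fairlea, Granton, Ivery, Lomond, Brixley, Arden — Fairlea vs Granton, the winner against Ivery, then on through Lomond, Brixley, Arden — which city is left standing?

Round 1: Fairlea vs Granton — 5–2, Fairlea advances.
Round 2: Fairlea vs Ivery — 7–0, Fairlea advances.
Round 3: Fairlea vs Lomond — 5–2, Fairlea advances.
Round 4: Fairlea vs Brixley — 7–0, Fairlea advances.
Round 5: Fairlea vs Arden — 2–5, Arden advances.
Arden survives the agenda.

Arden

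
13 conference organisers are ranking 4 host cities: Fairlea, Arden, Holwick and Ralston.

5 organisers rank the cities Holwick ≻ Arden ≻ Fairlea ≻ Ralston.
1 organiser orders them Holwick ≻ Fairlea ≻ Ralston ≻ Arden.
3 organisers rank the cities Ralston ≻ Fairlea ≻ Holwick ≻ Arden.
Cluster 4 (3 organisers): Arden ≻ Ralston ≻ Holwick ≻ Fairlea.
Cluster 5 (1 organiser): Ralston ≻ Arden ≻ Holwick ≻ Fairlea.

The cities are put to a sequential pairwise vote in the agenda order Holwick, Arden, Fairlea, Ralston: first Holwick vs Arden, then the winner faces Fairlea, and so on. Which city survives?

Round 1: Holwick vs Arden — 9–4, Holwick advances.
Round 2: Holwick vs Fairlea — 10–3, Holwick advances.
Round 3: Holwick vs Ralston — 6–7, Ralston advances.
Ralston survives the agenda.

Ralston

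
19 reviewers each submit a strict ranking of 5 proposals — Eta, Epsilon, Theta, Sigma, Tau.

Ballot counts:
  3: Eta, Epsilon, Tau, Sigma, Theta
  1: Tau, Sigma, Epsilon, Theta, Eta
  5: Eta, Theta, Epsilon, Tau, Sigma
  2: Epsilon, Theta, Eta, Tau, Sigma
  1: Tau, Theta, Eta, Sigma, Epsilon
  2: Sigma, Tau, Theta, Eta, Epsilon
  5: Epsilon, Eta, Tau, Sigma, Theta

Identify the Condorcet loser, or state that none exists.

Head-to-head results (19 reviewers):
Eta vs Epsilon: 11 to 8, Eta.
Eta vs Theta: Eta preferred on 3+5+5 = 13 ballots; Eta wins 13–6.
Eta vs Sigma: Eta preferred on 3+5+2+1+5 = 16 ballots; Eta wins 16–3.
Eta–Tau: Eta 15–4.
Epsilon vs Theta: 11 to 8, Epsilon.
Epsilon vs Sigma: 15 to 4, Epsilon.
Epsilon vs Tau: 3+5+2+5 = 15 for Epsilon, 4 for Tau — Epsilon by 15–4.
Theta vs Sigma: 8 to 11, Sigma.
Theta vs Tau: 5+2 = 7 for Theta, 12 for Tau — Tau by 12–7.
Sigma–Tau: Tau 17–2.
Theta loses to every other project — it is the Condorcet loser.

Theta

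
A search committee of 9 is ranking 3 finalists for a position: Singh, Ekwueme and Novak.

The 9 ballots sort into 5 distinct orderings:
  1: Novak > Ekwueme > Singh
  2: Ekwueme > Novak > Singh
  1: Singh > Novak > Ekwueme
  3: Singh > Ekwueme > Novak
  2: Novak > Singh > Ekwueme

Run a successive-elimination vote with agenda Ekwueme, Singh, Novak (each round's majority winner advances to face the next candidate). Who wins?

Novak

Round 1: Ekwueme vs Singh — 3–6, Singh advances.
Round 2: Singh vs Novak — 4–5, Novak advances.
Novak survives the agenda.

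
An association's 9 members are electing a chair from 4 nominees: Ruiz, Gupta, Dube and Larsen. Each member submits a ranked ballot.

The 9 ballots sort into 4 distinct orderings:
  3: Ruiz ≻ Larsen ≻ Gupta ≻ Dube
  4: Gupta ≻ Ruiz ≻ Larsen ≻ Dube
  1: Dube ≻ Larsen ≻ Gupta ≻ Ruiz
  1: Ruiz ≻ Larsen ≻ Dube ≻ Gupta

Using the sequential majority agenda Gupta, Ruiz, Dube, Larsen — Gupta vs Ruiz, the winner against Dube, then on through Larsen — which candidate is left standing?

Larsen

Round 1: Gupta vs Ruiz — 5–4, Gupta advances.
Round 2: Gupta vs Dube — 7–2, Gupta advances.
Round 3: Gupta vs Larsen — 4–5, Larsen advances.
Larsen survives the agenda.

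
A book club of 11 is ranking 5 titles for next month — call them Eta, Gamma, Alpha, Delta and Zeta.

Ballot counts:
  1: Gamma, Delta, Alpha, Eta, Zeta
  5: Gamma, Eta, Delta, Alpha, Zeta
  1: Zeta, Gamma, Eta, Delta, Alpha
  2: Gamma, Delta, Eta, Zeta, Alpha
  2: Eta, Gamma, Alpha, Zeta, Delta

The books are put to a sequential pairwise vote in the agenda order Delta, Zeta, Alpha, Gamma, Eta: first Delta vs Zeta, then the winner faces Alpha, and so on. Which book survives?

Gamma

Round 1: Delta vs Zeta — 8–3, Delta advances.
Round 2: Delta vs Alpha — 9–2, Delta advances.
Round 3: Delta vs Gamma — 0–11, Gamma advances.
Round 4: Gamma vs Eta — 9–2, Gamma advances.
The agenda winner is Gamma.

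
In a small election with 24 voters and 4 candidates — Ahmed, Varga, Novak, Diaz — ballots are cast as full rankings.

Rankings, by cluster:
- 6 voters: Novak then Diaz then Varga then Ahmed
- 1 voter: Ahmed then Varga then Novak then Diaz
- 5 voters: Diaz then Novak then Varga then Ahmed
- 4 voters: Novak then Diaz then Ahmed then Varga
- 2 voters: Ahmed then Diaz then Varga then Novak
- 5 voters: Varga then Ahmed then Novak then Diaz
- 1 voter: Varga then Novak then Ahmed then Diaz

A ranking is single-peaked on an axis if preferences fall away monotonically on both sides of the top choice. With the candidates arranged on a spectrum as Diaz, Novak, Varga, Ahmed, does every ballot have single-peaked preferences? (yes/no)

Axis positions: Diaz=1, Novak=2, Varga=3, Ahmed=4.
Cluster 1 (peak Novak at position 2): ranking walks positions 2-1-3-4, expanding outward from the peak — single-peaked.
Cluster 2 (peak Ahmed at position 4): ranking walks positions 4-3-2-1, expanding outward from the peak — single-peaked.
Cluster 3 (peak Diaz at position 1): ranking walks positions 1-2-3-4, expanding outward from the peak — single-peaked.
Cluster 4: ranking walks positions 2-1-4-3; Ahmed is ranked above Varga even though Varga lies between Ahmed and the peak Novak on the axis — preferences dip and rise again. Not single-peaked.
Cluster 5: ranking walks positions 4-1-3-2; Diaz is ranked above Varga even though Varga lies between Diaz and the peak Ahmed on the axis — preferences dip and rise again. Not single-peaked.
Cluster 6 (peak Varga at position 3): ranking walks positions 3-4-2-1, expanding outward from the peak — single-peaked.
Cluster 7 (peak Varga at position 3): ranking walks positions 3-2-4-1, expanding outward from the peak — single-peaked.
Cluster 4 violates single-peakedness, so the profile is not single-peaked on this axis.

no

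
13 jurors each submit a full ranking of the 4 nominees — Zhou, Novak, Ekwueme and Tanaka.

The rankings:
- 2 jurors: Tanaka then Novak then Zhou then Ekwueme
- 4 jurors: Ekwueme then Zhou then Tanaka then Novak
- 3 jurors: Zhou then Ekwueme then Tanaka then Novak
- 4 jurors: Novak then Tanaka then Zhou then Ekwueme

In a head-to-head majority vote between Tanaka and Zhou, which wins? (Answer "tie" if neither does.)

Ballots ranking Tanaka above Zhou: 2 + 4 = 6.
Ballots ranking Zhou above Tanaka: 13 − 6 = 7.
Zhou wins the head-to-head 7–6.

Zhou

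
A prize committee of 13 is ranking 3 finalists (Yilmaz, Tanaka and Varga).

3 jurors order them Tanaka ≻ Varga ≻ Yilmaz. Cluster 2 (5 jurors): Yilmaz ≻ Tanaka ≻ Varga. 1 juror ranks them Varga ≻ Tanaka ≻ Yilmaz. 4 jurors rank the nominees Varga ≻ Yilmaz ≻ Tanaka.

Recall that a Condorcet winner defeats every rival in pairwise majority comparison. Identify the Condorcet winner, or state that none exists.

Pairwise majorities:
Yilmaz vs Tanaka: Yilmaz is ranked higher on 5+4 = 9 ballots, Tanaka on 4. Yilmaz wins 9–4.
Yilmaz vs Varga: Yilmaz is ranked higher on 5 ballots, Varga on 8. Varga wins 8–5.
Tanaka vs Varga: 3+5 = 8 for Tanaka, 5 for Varga — Tanaka by 8–5.
No nominee is unbeaten: Yilmaz loses to Varga; Tanaka loses to Yilmaz; Varga loses to Tanaka. In particular Yilmaz beats Tanaka beats Varga beats Yilmaz is a majority cycle — no Condorcet winner exists.

none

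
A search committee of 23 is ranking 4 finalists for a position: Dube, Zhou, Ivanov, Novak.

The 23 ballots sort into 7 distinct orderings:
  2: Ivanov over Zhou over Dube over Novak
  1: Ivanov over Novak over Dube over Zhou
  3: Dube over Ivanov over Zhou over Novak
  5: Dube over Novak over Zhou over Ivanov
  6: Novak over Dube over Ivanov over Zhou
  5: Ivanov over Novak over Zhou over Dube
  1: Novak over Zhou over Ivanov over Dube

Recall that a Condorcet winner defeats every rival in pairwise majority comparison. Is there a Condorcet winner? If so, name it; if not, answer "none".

Novak

Pairwise majorities:
Dube vs Zhou: 15 to 8, Dube.
Dube vs Ivanov: Dube is ranked higher on 3+5+6 = 14 ballots, Ivanov on 9. Dube wins 14–9.
Dube vs Novak: Dube preferred on 2+3+5 = 10 ballots; Novak wins 13–10.
Zhou vs Ivanov: Zhou preferred on 5+1 = 6 ballots; Ivanov wins 17–6.
Zhou vs Novak: Zhou preferred on 2+3 = 5 ballots; Novak wins 18–5.
Ivanov vs Novak: 2+1+3+5 = 11 for Ivanov, 12 for Novak — Novak by 12–11.
Only Novak has no losses; Novak is the Condorcet winner.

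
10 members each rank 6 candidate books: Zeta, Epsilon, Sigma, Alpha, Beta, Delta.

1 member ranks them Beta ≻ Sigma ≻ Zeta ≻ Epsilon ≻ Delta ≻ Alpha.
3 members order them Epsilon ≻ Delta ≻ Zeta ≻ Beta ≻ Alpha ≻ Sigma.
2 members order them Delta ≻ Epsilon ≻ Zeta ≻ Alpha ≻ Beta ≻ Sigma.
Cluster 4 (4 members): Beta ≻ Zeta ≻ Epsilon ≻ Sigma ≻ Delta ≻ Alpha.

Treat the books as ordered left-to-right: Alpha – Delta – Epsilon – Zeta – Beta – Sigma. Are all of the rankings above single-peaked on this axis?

Axis positions: Alpha=1, Delta=2, Epsilon=3, Zeta=4, Beta=5, Sigma=6.
Cluster 1 (peak Beta at position 5): ranking walks positions 5-6-4-3-2-1, expanding outward from the peak — single-peaked.
Cluster 2 (peak Epsilon at position 3): ranking walks positions 3-2-4-5-1-6, expanding outward from the peak — single-peaked.
Cluster 3 (peak Delta at position 2): ranking walks positions 2-3-4-1-5-6, expanding outward from the peak — single-peaked.
Cluster 4 (peak Beta at position 5): ranking walks positions 5-4-3-6-2-1, expanding outward from the peak — single-peaked.
Every ranking is single-peaked on this axis.

yes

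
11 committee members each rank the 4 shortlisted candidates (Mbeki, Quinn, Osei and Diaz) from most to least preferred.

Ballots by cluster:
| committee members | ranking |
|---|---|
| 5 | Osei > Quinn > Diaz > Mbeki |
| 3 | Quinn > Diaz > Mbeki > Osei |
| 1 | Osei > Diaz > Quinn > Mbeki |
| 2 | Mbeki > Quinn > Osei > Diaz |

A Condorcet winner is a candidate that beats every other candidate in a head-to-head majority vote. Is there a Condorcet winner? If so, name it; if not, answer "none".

Osei

Check each pair by majority over 11 ballots:
Mbeki vs Quinn: Quinn, 9–2.
Mbeki vs Osei: Osei wins 6–5.
Mbeki–Diaz: Diaz 9–2.
Quinn vs Osei: Osei, 6–5.
Quinn vs Diaz: 10 to 1, Quinn.
Osei vs Diaz: Osei is ranked higher on 5+1+2 = 8 ballots, Diaz on 3. Osei wins 8–3.
Osei beats each of Mbeki, Quinn, Diaz — Osei is the Condorcet winner.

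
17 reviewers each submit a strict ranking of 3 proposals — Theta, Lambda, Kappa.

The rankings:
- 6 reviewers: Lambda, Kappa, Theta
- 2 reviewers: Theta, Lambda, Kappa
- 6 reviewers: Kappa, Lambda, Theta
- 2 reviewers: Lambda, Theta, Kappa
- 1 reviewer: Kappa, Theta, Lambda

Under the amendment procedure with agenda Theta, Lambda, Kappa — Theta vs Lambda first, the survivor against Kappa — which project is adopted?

Lambda

Round 1: Theta vs Lambda — 3–14, Lambda advances.
Round 2: Lambda vs Kappa — 10–7, Lambda advances.
Lambda survives the agenda.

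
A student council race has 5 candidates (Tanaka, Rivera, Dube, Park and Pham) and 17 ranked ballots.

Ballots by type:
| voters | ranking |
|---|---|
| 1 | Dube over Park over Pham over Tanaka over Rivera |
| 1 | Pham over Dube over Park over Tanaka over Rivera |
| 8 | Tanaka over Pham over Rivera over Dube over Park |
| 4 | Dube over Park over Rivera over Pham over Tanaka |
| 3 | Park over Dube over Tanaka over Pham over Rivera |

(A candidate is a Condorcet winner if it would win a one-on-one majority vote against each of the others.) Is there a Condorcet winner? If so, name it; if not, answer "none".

Check each pair by majority over 17 ballots:
Tanaka vs Rivera: Tanaka preferred on 1+1+8+3 = 13 ballots; Tanaka wins 13–4.
Tanaka vs Dube: 8 for Tanaka, 9 for Dube — Dube by 9–8.
Tanaka vs Park: 8 to 9, Park.
Tanaka vs Pham: 8+3 = 11 for Tanaka, 6 for Pham — Tanaka by 11–6.
Rivera vs Dube: 8 for Rivera, 9 for Dube — Dube by 9–8.
Rivera vs Park: Rivera is ranked higher on 8 ballots, Park on 9. Park wins 9–8.
Rivera vs Pham: Rivera is ranked higher on 4 ballots, Pham on 13. Pham wins 13–4.
Dube vs Park: 14 to 3, Dube.
Dube vs Pham: 8 to 9, Pham.
Park vs Pham: 1+4+3 = 8 for Park, 9 for Pham — Pham by 9–8.
Each candidate drops at least one matchup (Tanaka loses to Dube; Rivera loses to Tanaka; Dube loses to Pham; Park loses to Dube; Pham loses to Tanaka); the cycle Tanaka → Pham → Dube → Tanaka rules out a Condorcet winner.

none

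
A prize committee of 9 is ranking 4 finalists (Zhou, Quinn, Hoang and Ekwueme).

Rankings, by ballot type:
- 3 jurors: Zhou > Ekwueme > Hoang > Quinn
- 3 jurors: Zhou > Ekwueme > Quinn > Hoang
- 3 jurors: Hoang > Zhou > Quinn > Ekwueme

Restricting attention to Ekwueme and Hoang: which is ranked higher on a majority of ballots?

Ballots ranking Ekwueme above Hoang: 3 + 3 = 6.
Ballots ranking Hoang above Ekwueme: 9 − 6 = 3.
Ekwueme wins the head-to-head 6–3.

Ekwueme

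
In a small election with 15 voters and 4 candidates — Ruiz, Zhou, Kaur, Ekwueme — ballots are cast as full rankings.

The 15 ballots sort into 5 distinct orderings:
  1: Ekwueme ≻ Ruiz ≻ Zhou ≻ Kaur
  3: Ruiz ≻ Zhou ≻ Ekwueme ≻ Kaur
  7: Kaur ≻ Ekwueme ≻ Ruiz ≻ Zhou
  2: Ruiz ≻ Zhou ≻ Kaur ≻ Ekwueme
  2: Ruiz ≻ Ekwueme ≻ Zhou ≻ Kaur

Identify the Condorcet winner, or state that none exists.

none

Pairwise majorities:
Ruiz vs Zhou: Ruiz, 15–0.
Ruiz vs Kaur: Ruiz wins 8–7.
Ruiz vs Ekwueme: Ekwueme wins 8–7.
Zhou vs Kaur: Zhou, 8–7.
Zhou vs Ekwueme: Ekwueme wins 10–5.
Kaur–Ekwueme: Kaur 9–6.
No candidate is unbeaten: Ruiz loses to Ekwueme; Zhou loses to Ruiz; Kaur loses to Ruiz; Ekwueme loses to Kaur. In particular Ruiz → Kaur → Ekwueme → Ruiz is a majority cycle — no Condorcet winner exists.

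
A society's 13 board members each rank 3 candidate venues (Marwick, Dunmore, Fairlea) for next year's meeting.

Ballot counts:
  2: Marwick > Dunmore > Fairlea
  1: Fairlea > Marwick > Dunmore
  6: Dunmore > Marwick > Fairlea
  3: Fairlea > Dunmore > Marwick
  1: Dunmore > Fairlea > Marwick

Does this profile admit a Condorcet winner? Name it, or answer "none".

Head-to-head results (13 organisers):
Marwick vs Dunmore: Dunmore, 10–3.
Marwick vs Fairlea: Marwick is ranked higher on 2+6 = 8 ballots, Fairlea on 5. Marwick wins 8–5.
Dunmore vs Fairlea: Dunmore wins 9–4.
Dunmore beats each of Marwick, Fairlea — Dunmore is the Condorcet winner.

Dunmore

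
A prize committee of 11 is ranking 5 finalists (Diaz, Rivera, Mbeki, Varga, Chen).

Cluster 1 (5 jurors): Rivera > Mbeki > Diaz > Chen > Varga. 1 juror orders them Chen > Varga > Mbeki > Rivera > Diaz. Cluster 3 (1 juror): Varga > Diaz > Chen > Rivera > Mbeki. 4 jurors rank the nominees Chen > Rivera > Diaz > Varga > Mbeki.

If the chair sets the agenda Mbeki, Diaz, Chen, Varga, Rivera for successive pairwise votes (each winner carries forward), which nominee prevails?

Chen

Round 1: Mbeki vs Diaz — 6–5, Mbeki advances.
Round 2: Mbeki vs Chen — 5–6, Chen advances.
Round 3: Chen vs Varga — 10–1, Chen advances.
Round 4: Chen vs Rivera — 6–5, Chen advances.
The agenda winner is Chen.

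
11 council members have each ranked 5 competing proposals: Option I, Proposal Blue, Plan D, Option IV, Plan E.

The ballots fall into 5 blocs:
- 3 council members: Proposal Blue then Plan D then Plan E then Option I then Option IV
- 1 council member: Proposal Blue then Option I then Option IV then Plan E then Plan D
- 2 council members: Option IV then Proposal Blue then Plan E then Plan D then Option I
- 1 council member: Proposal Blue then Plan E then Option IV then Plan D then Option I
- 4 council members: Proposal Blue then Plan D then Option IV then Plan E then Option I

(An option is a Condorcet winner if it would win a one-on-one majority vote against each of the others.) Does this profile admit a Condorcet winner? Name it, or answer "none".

Proposal Blue

Head-to-head results (11 council members):
Option I vs Proposal Blue: Proposal Blue, 11–0.
Option I vs Plan D: Plan D wins 10–1.
Option I vs Option IV: 4 to 7, Option IV.
Option I vs Plan E: 1 for Option I, 10 for Plan E — Plan E by 10–1.
Proposal Blue vs Plan D: 11 to 0, Proposal Blue.
Proposal Blue vs Option IV: Proposal Blue wins 9–2.
Proposal Blue–Plan E: Proposal Blue 11–0.
Plan D vs Option IV: 7 to 4, Plan D.
Plan D vs Plan E: Plan D wins 7–4.
Option IV–Plan E: Option IV 7–4.
Proposal Blue beats each of Option I, Plan D, Option IV, Plan E — Proposal Blue is the Condorcet winner.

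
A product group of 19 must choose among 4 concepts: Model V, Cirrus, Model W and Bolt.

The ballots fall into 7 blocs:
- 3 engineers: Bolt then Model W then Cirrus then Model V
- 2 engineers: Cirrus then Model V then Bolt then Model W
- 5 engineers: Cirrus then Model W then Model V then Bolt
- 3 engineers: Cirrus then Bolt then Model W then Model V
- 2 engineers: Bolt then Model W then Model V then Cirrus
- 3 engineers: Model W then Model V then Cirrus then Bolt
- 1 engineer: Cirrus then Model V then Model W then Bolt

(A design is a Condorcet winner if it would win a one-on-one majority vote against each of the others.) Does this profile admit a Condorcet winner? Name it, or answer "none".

Cirrus

Check each pair by majority over 19 ballots:
Model V vs Cirrus: Model V is ranked higher on 2+3 = 5 ballots, Cirrus on 14. Cirrus wins 14–5.
Model V vs Model W: Model V is ranked higher on 2+1 = 3 ballots, Model W on 16. Model W wins 16–3.
Model V vs Bolt: 2+5+3+1 = 11 for Model V, 8 for Bolt — Model V by 11–8.
Cirrus vs Model W: 11 to 8, Cirrus.
Cirrus vs Bolt: 14 to 5, Cirrus.
Model W vs Bolt: Model W is ranked higher on 5+3+1 = 9 ballots, Bolt on 10. Bolt wins 10–9.
Cirrus defeats every rival head-to-head and is the Condorcet winner.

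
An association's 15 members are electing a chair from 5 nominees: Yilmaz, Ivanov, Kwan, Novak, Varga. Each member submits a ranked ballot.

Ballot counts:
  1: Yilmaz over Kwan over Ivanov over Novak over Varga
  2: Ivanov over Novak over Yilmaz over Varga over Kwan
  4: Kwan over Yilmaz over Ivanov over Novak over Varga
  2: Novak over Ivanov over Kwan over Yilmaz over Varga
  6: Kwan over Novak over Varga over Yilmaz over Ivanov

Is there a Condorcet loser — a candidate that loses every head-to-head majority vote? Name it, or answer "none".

Varga

Pairwise majorities:
Yilmaz vs Ivanov: Yilmaz wins 11–4.
Yilmaz vs Kwan: Kwan, 12–3.
Yilmaz vs Novak: 1+4 = 5 for Yilmaz, 10 for Novak — Novak by 10–5.
Yilmaz vs Varga: 1+2+4+2 = 9 for Yilmaz, 6 for Varga — Yilmaz by 9–6.
Ivanov vs Kwan: Ivanov is ranked higher on 2+2 = 4 ballots, Kwan on 11. Kwan wins 11–4.
Ivanov vs Novak: 7 to 8, Novak.
Ivanov vs Varga: Ivanov preferred on 1+2+4+2 = 9 ballots; Ivanov wins 9–6.
Kwan vs Novak: Kwan, 11–4.
Kwan vs Varga: 1+4+2+6 = 13 for Kwan, 2 for Varga — Kwan by 13–2.
Novak vs Varga: 15 to 0, Novak.
Varga is beaten in every head-to-head and is the Condorcet loser.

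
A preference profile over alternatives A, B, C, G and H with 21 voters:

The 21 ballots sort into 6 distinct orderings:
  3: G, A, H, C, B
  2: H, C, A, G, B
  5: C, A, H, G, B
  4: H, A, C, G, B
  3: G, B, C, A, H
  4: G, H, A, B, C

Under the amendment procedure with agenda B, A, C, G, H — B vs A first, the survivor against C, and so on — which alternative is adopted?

Round 1: B vs A — 3–18, A advances.
Round 2: A vs C — 11–10, A advances.
Round 3: A vs G — 11–10, A advances.
Round 4: A vs H — 11–10, A advances.
A survives the agenda.

A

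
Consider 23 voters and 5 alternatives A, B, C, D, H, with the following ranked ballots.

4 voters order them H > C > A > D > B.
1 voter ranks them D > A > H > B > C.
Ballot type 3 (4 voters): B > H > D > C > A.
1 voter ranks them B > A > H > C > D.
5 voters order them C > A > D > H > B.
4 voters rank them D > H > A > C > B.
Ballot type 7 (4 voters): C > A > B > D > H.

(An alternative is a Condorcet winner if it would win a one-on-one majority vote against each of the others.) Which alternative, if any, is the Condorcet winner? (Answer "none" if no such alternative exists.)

Head-to-head results (23 voters):
A vs B: A preferred on 4+1+5+4+4 = 18 ballots; A wins 18–5.
A vs C: 6 to 17, C.
A vs D: A is ranked higher on 4+1+5+4 = 14 ballots, D on 9. A wins 14–9.
A vs H: A preferred on 1+1+5+4 = 11 ballots; H wins 12–11.
B vs C: 1+4+1 = 6 for B, 17 for C — C by 17–6.
B vs D: 9 to 14, D.
B vs H: B is ranked higher on 4+1+4 = 9 ballots, H on 14. H wins 14–9.
C vs D: 14 to 9, C.
C vs H: 5+4 = 9 for C, 14 for H — H by 14–9.
D vs H: D preferred on 1+5+4+4 = 14 ballots; D wins 14–9.
Every alternative loses at least once (A loses to C; B loses to A; C loses to H; D loses to A; H loses to D). The majority relation contains the cycle A > D > H > A, so there is no Condorcet winner.

none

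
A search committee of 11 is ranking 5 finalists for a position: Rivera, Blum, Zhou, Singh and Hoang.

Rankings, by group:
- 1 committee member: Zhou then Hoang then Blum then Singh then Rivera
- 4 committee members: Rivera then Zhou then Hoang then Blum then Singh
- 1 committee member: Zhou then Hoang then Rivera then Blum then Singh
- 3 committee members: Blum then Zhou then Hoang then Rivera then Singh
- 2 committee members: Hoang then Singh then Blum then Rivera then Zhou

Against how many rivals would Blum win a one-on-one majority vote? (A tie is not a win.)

2

Blum against each rival (11 committee members):
Blum vs Rivera: Blum, 6–5.
Blum–Zhou: Zhou 6–5.
Blum vs Singh: Blum wins 9–2.
Blum–Hoang: Hoang 8–3.
Blum beats Rivera, Singh; loses to Zhou, Hoang — 2 pairwise wins.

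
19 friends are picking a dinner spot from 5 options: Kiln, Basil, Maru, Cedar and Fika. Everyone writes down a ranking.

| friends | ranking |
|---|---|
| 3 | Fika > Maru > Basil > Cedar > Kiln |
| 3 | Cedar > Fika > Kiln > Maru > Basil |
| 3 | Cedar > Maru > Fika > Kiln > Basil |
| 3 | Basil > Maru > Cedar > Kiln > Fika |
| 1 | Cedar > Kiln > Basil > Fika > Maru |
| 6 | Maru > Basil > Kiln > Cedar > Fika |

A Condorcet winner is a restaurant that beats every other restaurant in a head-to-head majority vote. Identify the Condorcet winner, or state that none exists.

Maru

Pairwise majorities:
Kiln vs Basil: Basil wins 12–7.
Kiln vs Maru: Maru wins 15–4.
Kiln vs Cedar: Cedar wins 13–6.
Kiln vs Fika: Kiln wins 10–9.
Basil vs Maru: Maru wins 15–4.
Basil vs Cedar: Basil wins 12–7.
Basil vs Fika: Basil, 10–9.
Maru vs Cedar: Maru, 12–7.
Maru vs Fika: Maru wins 12–7.
Cedar vs Fika: Cedar, 16–3.
Maru defeats every rival head-to-head and is the Condorcet winner.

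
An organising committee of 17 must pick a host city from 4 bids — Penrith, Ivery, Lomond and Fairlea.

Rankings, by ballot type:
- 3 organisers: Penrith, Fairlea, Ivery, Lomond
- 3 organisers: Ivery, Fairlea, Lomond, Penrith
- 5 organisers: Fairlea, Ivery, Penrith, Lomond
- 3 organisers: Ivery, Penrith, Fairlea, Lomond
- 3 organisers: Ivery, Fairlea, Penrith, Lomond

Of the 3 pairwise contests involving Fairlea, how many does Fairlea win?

2

Fairlea against each rival (17 organisers):
Fairlea vs Penrith: 3+5+3 = 11 for Fairlea, 6 for Penrith — Fairlea by 11–6.
Fairlea vs Ivery: Ivery, 9–8.
Fairlea–Lomond: Fairlea 17–0.
Fairlea beats Penrith, Lomond; loses to Ivery — 2 pairwise wins.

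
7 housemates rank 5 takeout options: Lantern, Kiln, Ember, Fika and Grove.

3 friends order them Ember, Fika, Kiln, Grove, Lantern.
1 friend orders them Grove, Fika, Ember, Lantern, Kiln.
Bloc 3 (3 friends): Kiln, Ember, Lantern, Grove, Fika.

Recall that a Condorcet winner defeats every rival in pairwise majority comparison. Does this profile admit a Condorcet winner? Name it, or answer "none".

Head-to-head results (7 friends):
Lantern–Kiln: Kiln 6–1.
Lantern–Ember: Ember 7–0.
Lantern vs Fika: 3 to 4, Fika.
Lantern vs Grove: Lantern is ranked higher on 3 ballots, Grove on 4. Grove wins 4–3.
Kiln vs Ember: 3 to 4, Ember.
Kiln vs Fika: 3 for Kiln, 4 for Fika — Fika by 4–3.
Kiln vs Grove: 3+3 = 6 for Kiln, 1 for Grove — Kiln by 6–1.
Ember vs Fika: Ember preferred on 3+3 = 6 ballots; Ember wins 6–1.
Ember vs Grove: Ember preferred on 3+3 = 6 ballots; Ember wins 6–1.
Fika vs Grove: 3 for Fika, 4 for Grove — Grove by 4–3.
Ember beats each of Lantern, Kiln, Fika, Grove — Ember is the Condorcet winner.

Ember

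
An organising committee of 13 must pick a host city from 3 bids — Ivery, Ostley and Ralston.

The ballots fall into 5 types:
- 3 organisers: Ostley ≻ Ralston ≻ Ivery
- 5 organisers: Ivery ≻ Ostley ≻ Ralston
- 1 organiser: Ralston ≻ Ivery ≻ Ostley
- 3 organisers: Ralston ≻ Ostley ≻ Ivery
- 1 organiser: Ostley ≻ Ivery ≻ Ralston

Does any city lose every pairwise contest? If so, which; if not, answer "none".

Pairwise majorities:
Ivery–Ostley: Ostley 7–6.
Ivery vs Ralston: 5+1 = 6 for Ivery, 7 for Ralston — Ralston by 7–6.
Ostley–Ralston: Ostley 9–4.
Ivery is beaten in every head-to-head and is the Condorcet loser.

Ivery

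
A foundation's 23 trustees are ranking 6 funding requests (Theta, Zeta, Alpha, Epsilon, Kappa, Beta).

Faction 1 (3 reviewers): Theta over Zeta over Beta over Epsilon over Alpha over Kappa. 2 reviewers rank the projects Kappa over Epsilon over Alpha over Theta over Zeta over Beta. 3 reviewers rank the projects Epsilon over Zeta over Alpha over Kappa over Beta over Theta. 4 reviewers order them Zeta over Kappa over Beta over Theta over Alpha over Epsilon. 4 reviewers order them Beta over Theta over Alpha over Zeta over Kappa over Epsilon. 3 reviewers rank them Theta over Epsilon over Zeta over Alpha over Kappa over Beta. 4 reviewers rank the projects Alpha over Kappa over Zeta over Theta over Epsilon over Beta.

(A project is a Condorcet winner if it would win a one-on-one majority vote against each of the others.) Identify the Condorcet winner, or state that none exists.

Check each pair by majority over 23 ballots:
Theta vs Zeta: 3+2+4+3 = 12 for Theta, 11 for Zeta — Theta by 12–11.
Theta vs Alpha: Theta is ranked higher on 3+4+4+3 = 14 ballots, Alpha on 9. Theta wins 14–9.
Theta vs Epsilon: Theta preferred on 3+4+4+3+4 = 18 ballots; Theta wins 18–5.
Theta vs Kappa: 3+4+3 = 10 for Theta, 13 for Kappa — Kappa by 13–10.
Theta vs Beta: Theta preferred on 3+2+3+4 = 12 ballots; Theta wins 12–11.
Zeta vs Alpha: Zeta is ranked higher on 3+3+4+3 = 13 ballots, Alpha on 10. Zeta wins 13–10.
Zeta vs Epsilon: Zeta is ranked higher on 3+4+4+4 = 15 ballots, Epsilon on 8. Zeta wins 15–8.
Zeta vs Kappa: 3+3+4+4+3 = 17 for Zeta, 6 for Kappa — Zeta by 17–6.
Zeta vs Beta: Zeta preferred on 3+2+3+4+3+4 = 19 ballots; Zeta wins 19–4.
Alpha vs Epsilon: 4+4+4 = 12 for Alpha, 11 for Epsilon — Alpha by 12–11.
Alpha vs Kappa: Alpha preferred on 3+3+4+3+4 = 17 ballots; Alpha wins 17–6.
Alpha vs Beta: 12 to 11, Alpha.
Epsilon vs Kappa: Epsilon is ranked higher on 3+3+3 = 9 ballots, Kappa on 14. Kappa wins 14–9.
Epsilon vs Beta: Epsilon is ranked higher on 2+3+3+4 = 12 ballots, Beta on 11. Epsilon wins 12–11.
Kappa vs Beta: 16 to 7, Kappa.
No project is unbeaten: Theta loses to Kappa; Zeta loses to Theta; Alpha loses to Theta; Epsilon loses to Theta; Kappa loses to Zeta; Beta loses to Theta. In particular Theta > Zeta > Kappa > Theta is a majority cycle — no Condorcet winner exists.

none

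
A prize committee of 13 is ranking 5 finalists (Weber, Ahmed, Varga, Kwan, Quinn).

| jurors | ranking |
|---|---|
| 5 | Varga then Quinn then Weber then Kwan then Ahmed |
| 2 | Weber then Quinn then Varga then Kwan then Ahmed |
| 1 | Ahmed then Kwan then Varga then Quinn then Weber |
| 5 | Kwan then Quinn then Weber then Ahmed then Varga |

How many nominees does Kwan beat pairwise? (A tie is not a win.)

1

Kwan against each rival (13 jurors):
Kwan vs Weber: 6 to 7, Weber.
Kwan–Ahmed: Kwan 12–1.
Kwan–Varga: Varga 7–6.
Kwan vs Quinn: Kwan is ranked higher on 1+5 = 6 ballots, Quinn on 7. Quinn wins 7–6.
Kwan beats Ahmed; loses to Weber, Varga, Quinn — 1 pairwise win.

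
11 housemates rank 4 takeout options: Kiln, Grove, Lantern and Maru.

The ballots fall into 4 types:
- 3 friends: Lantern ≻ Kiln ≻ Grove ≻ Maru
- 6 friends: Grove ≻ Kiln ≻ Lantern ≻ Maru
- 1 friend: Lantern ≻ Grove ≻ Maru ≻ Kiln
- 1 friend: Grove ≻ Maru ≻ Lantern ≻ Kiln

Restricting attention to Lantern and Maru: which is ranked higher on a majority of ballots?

Lantern

Ballots ranking Lantern above Maru: 3 + 6 + 1 = 10.
Ballots ranking Maru above Lantern: 11 − 10 = 1.
Lantern wins the head-to-head 10–1.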